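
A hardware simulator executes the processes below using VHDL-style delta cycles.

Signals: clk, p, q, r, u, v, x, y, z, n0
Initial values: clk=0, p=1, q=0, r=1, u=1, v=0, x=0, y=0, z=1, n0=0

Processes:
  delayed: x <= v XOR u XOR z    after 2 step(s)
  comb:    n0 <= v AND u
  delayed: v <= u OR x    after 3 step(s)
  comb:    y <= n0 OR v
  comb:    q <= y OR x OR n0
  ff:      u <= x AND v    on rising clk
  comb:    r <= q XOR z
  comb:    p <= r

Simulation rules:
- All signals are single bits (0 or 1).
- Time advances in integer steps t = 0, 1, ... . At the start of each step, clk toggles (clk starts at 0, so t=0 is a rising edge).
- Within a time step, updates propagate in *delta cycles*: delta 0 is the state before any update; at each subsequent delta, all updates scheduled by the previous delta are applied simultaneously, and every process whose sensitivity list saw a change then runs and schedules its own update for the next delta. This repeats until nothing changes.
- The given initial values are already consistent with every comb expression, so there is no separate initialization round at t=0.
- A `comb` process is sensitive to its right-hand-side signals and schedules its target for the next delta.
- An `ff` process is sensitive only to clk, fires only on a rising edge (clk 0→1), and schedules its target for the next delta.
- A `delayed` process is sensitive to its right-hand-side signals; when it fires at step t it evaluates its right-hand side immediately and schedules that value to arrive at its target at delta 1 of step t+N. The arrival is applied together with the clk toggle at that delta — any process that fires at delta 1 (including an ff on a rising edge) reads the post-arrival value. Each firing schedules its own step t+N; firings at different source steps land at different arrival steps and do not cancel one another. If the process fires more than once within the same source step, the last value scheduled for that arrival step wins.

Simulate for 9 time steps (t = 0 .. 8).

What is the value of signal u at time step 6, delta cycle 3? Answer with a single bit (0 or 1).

1

t=0 Δ0: v=0 p=1 x=0 y=0 n0=0 clk=0 u=1 r=1 q=0 z=1
  Δ1: clk:0→1
  Δ2: u:1→0
  (2Δ to stable)
t=1 Δ0: v=0 p=1 x=0 y=0 n0=0 clk=1 u=0 r=1 q=0 z=1
  Δ1: clk:1→0
  (1Δ to stable)
t=2 Δ0: v=0 p=1 x=0 y=0 n0=0 clk=0 u=0 r=1 q=0 z=1
  Δ1: x:0→1, clk:0→1
  Δ2: q:0→1
  Δ3: r:1→0
  Δ4: p:1→0
  (4Δ to stable)
t=3 Δ0: v=0 p=0 x=1 y=0 n0=0 clk=1 u=0 r=0 q=1 z=1
  Δ1: clk:1→0
  (1Δ to stable)
t=4 Δ0: v=0 p=0 x=1 y=0 n0=0 clk=0 u=0 r=0 q=1 z=1
  Δ1: clk:0→1
  (1Δ to stable)
t=5 Δ0: v=0 p=0 x=1 y=0 n0=0 clk=1 u=0 r=0 q=1 z=1
  Δ1: v:0→1, clk:1→0
  Δ2: y:0→1
  (2Δ to stable)
t=6 Δ0: v=1 p=0 x=1 y=1 n0=0 clk=0 u=0 r=0 q=1 z=1
  Δ1: clk:0→1
  Δ2: u:0→1
  Δ3: n0:0→1
  (3Δ to stable)
t=7 Δ0: v=1 p=0 x=1 y=1 n0=1 clk=1 u=1 r=0 q=1 z=1
  Δ1: x:1→0, clk:1→0
  (1Δ to stable)
t=8 Δ0: v=1 p=0 x=0 y=1 n0=1 clk=0 u=1 r=0 q=1 z=1
  Δ1: x:0→1, clk:0→1
  (1Δ to stable)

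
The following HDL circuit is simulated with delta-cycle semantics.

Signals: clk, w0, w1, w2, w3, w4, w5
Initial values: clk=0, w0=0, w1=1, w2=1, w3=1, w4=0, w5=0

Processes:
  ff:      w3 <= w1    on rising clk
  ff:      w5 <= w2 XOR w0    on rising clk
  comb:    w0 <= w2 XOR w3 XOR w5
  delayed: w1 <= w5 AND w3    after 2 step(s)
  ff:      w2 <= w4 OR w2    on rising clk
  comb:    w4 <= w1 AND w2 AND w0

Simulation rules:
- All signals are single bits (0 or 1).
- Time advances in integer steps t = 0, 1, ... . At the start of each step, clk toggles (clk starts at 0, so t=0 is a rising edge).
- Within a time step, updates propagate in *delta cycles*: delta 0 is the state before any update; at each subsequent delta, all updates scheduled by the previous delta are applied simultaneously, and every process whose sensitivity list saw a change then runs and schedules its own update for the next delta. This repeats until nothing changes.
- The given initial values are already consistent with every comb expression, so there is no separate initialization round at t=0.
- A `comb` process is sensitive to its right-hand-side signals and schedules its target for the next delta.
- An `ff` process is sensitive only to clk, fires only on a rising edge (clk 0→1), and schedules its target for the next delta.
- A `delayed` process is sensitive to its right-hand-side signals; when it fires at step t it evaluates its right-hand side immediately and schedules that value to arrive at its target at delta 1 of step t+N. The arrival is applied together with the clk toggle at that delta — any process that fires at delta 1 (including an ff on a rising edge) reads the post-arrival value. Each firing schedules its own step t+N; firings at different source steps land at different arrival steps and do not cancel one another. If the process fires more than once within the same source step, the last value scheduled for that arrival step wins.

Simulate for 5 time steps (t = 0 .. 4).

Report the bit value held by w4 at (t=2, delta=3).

t0.Δ0 w5=0 w3=1 w0=0 w1=1 clk=0 w4=0 w2=1
t0.Δ1 w5=0 w3=1 w0=0 w1=1 clk=1 w4=0 w2=1
t0.Δ2 w5=1 w3=1 w0=0 w1=1 clk=1 w4=0 w2=1
t0.Δ3 w5=1 w3=1 w0=1 w1=1 clk=1 w4=0 w2=1
t0.Δ4 w5=1 w3=1 w0=1 w1=1 clk=1 w4=1 w2=1
t1.Δ0 w5=1 w3=1 w0=1 w1=1 clk=1 w4=1 w2=1
t1.Δ1 w5=1 w3=1 w0=1 w1=1 clk=0 w4=1 w2=1
t2.Δ0 w5=1 w3=1 w0=1 w1=1 clk=0 w4=1 w2=1
t2.Δ1 w5=1 w3=1 w0=1 w1=1 clk=1 w4=1 w2=1
t2.Δ2 w5=0 w3=1 w0=1 w1=1 clk=1 w4=1 w2=1
t2.Δ3 w5=0 w3=1 w0=0 w1=1 clk=1 w4=1 w2=1
t2.Δ4 w5=0 w3=1 w0=0 w1=1 clk=1 w4=0 w2=1
t3.Δ0 w5=0 w3=1 w0=0 w1=1 clk=1 w4=0 w2=1
t3.Δ1 w5=0 w3=1 w0=0 w1=1 clk=0 w4=0 w2=1
t4.Δ0 w5=0 w3=1 w0=0 w1=1 clk=0 w4=0 w2=1
t4.Δ1 w5=0 w3=1 w0=0 w1=0 clk=1 w4=0 w2=1
t4.Δ2 w5=1 w3=0 w0=0 w1=0 clk=1 w4=0 w2=1

1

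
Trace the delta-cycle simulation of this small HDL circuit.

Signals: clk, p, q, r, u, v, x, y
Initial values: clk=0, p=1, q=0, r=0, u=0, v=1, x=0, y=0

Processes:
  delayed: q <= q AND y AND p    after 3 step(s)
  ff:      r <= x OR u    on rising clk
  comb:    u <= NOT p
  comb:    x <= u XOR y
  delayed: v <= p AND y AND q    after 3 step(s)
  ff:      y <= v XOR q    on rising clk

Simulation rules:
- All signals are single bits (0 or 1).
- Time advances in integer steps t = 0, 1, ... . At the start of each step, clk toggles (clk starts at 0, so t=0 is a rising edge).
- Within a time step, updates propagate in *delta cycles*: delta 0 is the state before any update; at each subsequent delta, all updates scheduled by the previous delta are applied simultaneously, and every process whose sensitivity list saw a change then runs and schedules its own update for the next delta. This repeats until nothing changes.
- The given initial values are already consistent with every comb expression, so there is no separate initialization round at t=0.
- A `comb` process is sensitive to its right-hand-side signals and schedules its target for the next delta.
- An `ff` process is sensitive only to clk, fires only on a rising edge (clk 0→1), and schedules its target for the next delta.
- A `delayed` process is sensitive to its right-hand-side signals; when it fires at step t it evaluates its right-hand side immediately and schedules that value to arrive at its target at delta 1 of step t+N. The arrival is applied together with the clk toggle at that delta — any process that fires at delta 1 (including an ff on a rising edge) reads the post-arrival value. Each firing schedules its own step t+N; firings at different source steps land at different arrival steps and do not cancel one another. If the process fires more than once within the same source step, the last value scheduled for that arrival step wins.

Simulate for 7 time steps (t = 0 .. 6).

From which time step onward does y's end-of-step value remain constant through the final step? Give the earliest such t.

4

t=0 Δ0: y=0 q=0 clk=0 u=0 r=0 p=1 v=1 x=0
  Δ1: clk:0→1
  Δ2: y:0→1
  Δ3: x:0→1
  (3Δ to stable)
t=1 Δ0: y=1 q=0 clk=1 u=0 r=0 p=1 v=1 x=1
  Δ1: clk:1→0
  (1Δ to stable)
t=2 Δ0: y=1 q=0 clk=0 u=0 r=0 p=1 v=1 x=1
  Δ1: clk:0→1
  Δ2: r:0→1
  (2Δ to stable)
t=3 Δ0: y=1 q=0 clk=1 u=0 r=1 p=1 v=1 x=1
  Δ1: clk:1→0, v:1→0
  (1Δ to stable)
t=4 Δ0: y=1 q=0 clk=0 u=0 r=1 p=1 v=0 x=1
  Δ1: clk:0→1
  Δ2: y:1→0
  Δ3: x:1→0
  (3Δ to stable)
t=5 Δ0: y=0 q=0 clk=1 u=0 r=1 p=1 v=0 x=0
  Δ1: clk:1→0
  (1Δ to stable)
t=6 Δ0: y=0 q=0 clk=0 u=0 r=1 p=1 v=0 x=0
  Δ1: clk:0→1
  Δ2: r:1→0
  (2Δ to stable)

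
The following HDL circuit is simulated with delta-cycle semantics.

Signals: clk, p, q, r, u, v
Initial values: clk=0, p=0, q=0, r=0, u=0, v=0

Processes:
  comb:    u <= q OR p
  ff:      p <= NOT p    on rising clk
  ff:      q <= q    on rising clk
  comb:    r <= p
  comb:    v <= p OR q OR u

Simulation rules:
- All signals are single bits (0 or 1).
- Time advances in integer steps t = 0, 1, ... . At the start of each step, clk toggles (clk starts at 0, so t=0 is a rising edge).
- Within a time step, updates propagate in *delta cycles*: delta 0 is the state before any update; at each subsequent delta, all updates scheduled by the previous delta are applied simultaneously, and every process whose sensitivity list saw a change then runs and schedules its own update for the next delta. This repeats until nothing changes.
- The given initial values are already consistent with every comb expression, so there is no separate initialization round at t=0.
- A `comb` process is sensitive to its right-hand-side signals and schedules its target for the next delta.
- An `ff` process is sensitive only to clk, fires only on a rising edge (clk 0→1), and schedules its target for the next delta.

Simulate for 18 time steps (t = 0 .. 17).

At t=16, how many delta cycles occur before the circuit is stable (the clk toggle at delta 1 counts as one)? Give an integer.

3

t0.Δ0 r=0 clk=0 p=0 v=0 q=0 u=0
t0.Δ1 r=0 clk=1 p=0 v=0 q=0 u=0
t0.Δ2 r=0 clk=1 p=1 v=0 q=0 u=0
t0.Δ3 r=1 clk=1 p=1 v=1 q=0 u=1
t1.Δ0 r=1 clk=1 p=1 v=1 q=0 u=1
t1.Δ1 r=1 clk=0 p=1 v=1 q=0 u=1
t2.Δ0 r=1 clk=0 p=1 v=1 q=0 u=1
t2.Δ1 r=1 clk=1 p=1 v=1 q=0 u=1
t2.Δ2 r=1 clk=1 p=0 v=1 q=0 u=1
t2.Δ3 r=0 clk=1 p=0 v=1 q=0 u=0
t2.Δ4 r=0 clk=1 p=0 v=0 q=0 u=0
t3.Δ0 r=0 clk=1 p=0 v=0 q=0 u=0
t3.Δ1 r=0 clk=0 p=0 v=0 q=0 u=0
t4.Δ0 r=0 clk=0 p=0 v=0 q=0 u=0
t4.Δ1 r=0 clk=1 p=0 v=0 q=0 u=0
t4.Δ2 r=0 clk=1 p=1 v=0 q=0 u=0
t4.Δ3 r=1 clk=1 p=1 v=1 q=0 u=1
t5.Δ0 r=1 clk=1 p=1 v=1 q=0 u=1
t5.Δ1 r=1 clk=0 p=1 v=1 q=0 u=1
t6.Δ0 r=1 clk=0 p=1 v=1 q=0 u=1
t6.Δ1 r=1 clk=1 p=1 v=1 q=0 u=1
t6.Δ2 r=1 clk=1 p=0 v=1 q=0 u=1
t6.Δ3 r=0 clk=1 p=0 v=1 q=0 u=0
t6.Δ4 r=0 clk=1 p=0 v=0 q=0 u=0
t7.Δ0 r=0 clk=1 p=0 v=0 q=0 u=0
t7.Δ1 r=0 clk=0 p=0 v=0 q=0 u=0
t8.Δ0 r=0 clk=0 p=0 v=0 q=0 u=0
t8.Δ1 r=0 clk=1 p=0 v=0 q=0 u=0
t8.Δ2 r=0 clk=1 p=1 v=0 q=0 u=0
t8.Δ3 r=1 clk=1 p=1 v=1 q=0 u=1
t9.Δ0 r=1 clk=1 p=1 v=1 q=0 u=1
t9.Δ1 r=1 clk=0 p=1 v=1 q=0 u=1
t10.Δ0 r=1 clk=0 p=1 v=1 q=0 u=1
t10.Δ1 r=1 clk=1 p=1 v=1 q=0 u=1
t10.Δ2 r=1 clk=1 p=0 v=1 q=0 u=1
t10.Δ3 r=0 clk=1 p=0 v=1 q=0 u=0
t10.Δ4 r=0 clk=1 p=0 v=0 q=0 u=0
t11.Δ0 r=0 clk=1 p=0 v=0 q=0 u=0
t11.Δ1 r=0 clk=0 p=0 v=0 q=0 u=0
t12.Δ0 r=0 clk=0 p=0 v=0 q=0 u=0
t12.Δ1 r=0 clk=1 p=0 v=0 q=0 u=0
t12.Δ2 r=0 clk=1 p=1 v=0 q=0 u=0
t12.Δ3 r=1 clk=1 p=1 v=1 q=0 u=1
t13.Δ0 r=1 clk=1 p=1 v=1 q=0 u=1
t13.Δ1 r=1 clk=0 p=1 v=1 q=0 u=1
t14.Δ0 r=1 clk=0 p=1 v=1 q=0 u=1
t14.Δ1 r=1 clk=1 p=1 v=1 q=0 u=1
t14.Δ2 r=1 clk=1 p=0 v=1 q=0 u=1
t14.Δ3 r=0 clk=1 p=0 v=1 q=0 u=0
t14.Δ4 r=0 clk=1 p=0 v=0 q=0 u=0
t15.Δ0 r=0 clk=1 p=0 v=0 q=0 u=0
t15.Δ1 r=0 clk=0 p=0 v=0 q=0 u=0
t16.Δ0 r=0 clk=0 p=0 v=0 q=0 u=0
t16.Δ1 r=0 clk=1 p=0 v=0 q=0 u=0
t16.Δ2 r=0 clk=1 p=1 v=0 q=0 u=0
t16.Δ3 r=1 clk=1 p=1 v=1 q=0 u=1
t17.Δ0 r=1 clk=1 p=1 v=1 q=0 u=1
t17.Δ1 r=1 clk=0 p=1 v=1 q=0 u=1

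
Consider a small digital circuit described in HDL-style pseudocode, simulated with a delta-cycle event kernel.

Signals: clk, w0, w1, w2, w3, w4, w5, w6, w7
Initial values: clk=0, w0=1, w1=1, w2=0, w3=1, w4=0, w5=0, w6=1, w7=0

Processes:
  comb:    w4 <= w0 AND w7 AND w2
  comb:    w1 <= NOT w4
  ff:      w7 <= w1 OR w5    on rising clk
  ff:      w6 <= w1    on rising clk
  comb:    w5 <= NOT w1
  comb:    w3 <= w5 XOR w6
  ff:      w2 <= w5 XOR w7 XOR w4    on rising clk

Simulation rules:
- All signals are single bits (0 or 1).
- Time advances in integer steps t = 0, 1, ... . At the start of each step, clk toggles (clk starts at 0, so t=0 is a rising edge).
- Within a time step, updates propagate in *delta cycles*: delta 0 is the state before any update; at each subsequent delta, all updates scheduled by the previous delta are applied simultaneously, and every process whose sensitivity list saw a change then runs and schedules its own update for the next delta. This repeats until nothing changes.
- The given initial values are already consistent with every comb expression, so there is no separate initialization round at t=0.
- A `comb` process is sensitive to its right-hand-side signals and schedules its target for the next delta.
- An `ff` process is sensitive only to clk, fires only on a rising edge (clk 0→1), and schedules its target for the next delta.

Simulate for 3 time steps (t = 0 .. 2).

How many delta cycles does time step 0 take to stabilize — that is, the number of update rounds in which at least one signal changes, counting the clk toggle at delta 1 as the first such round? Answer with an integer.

[bits: w0,w7,w6,w4,w3,clk,w2,w1,w5]
t=0: Δ0=101010010 Δ1=101011010 Δ2=111011010 | 2Δ
t=1: Δ0=111011010 Δ1=111010010 | 1Δ
t=2: Δ0=111010010 Δ1=111011010 Δ2=111011110 Δ3=111111110 Δ4=111111100 Δ5=111111101 Δ6=111101101 | 6Δ

2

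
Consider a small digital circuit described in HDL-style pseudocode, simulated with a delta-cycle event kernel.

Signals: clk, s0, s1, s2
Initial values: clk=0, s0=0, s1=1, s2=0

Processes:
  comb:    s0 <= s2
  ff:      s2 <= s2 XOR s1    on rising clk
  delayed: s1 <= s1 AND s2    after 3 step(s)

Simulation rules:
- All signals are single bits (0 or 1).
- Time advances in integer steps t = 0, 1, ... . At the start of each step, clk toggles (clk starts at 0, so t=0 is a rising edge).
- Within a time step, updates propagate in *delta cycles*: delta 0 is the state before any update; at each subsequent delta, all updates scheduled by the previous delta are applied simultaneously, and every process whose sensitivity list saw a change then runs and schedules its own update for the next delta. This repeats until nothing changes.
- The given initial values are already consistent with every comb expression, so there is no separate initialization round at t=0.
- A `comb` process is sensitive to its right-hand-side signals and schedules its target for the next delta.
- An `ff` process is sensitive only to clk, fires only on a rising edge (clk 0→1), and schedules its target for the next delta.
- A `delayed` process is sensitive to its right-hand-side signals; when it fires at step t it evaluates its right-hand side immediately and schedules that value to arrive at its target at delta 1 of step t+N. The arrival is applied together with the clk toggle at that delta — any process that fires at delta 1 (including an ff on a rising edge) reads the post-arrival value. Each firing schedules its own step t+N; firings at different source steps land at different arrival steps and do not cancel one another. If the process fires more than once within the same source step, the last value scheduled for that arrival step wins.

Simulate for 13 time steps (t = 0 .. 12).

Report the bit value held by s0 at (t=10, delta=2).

1

t=0 Δ0: clk=0 s0=0 s1=1 s2=0
  Δ1: clk:0→1
  Δ2: s2:0→1
  Δ3: s0:0→1
  (3Δ to stable)
t=1 Δ0: clk=1 s0=1 s1=1 s2=1
  Δ1: clk:1→0
  (1Δ to stable)
t=2 Δ0: clk=0 s0=1 s1=1 s2=1
  Δ1: clk:0→1
  Δ2: s2:1→0
  Δ3: s0:1→0
  (3Δ to stable)
t=3 Δ0: clk=1 s0=0 s1=1 s2=0
  Δ1: clk:1→0
  (1Δ to stable)
t=4 Δ0: clk=0 s0=0 s1=1 s2=0
  Δ1: clk:0→1
  Δ2: s2:0→1
  Δ3: s0:0→1
  (3Δ to stable)
t=5 Δ0: clk=1 s0=1 s1=1 s2=1
  Δ1: clk:1→0, s1:1→0
  (1Δ to stable)
t=6 Δ0: clk=0 s0=1 s1=0 s2=1
  Δ1: clk:0→1
  (1Δ to stable)
t=7 Δ0: clk=1 s0=1 s1=0 s2=1
  Δ1: clk:1→0, s1:0→1
  (1Δ to stable)
t=8 Δ0: clk=0 s0=1 s1=1 s2=1
  Δ1: clk:0→1, s1:1→0
  (1Δ to stable)
t=9 Δ0: clk=1 s0=1 s1=0 s2=1
  Δ1: clk:1→0
  (1Δ to stable)
t=10 Δ0: clk=0 s0=1 s1=0 s2=1
  Δ1: clk:0→1, s1:0→1
  Δ2: s2:1→0
  Δ3: s0:1→0
  (3Δ to stable)
t=11 Δ0: clk=1 s0=0 s1=1 s2=0
  Δ1: clk:1→0, s1:1→0
  (1Δ to stable)
t=12 Δ0: clk=0 s0=0 s1=0 s2=0
  Δ1: clk:0→1
  (1Δ to stable)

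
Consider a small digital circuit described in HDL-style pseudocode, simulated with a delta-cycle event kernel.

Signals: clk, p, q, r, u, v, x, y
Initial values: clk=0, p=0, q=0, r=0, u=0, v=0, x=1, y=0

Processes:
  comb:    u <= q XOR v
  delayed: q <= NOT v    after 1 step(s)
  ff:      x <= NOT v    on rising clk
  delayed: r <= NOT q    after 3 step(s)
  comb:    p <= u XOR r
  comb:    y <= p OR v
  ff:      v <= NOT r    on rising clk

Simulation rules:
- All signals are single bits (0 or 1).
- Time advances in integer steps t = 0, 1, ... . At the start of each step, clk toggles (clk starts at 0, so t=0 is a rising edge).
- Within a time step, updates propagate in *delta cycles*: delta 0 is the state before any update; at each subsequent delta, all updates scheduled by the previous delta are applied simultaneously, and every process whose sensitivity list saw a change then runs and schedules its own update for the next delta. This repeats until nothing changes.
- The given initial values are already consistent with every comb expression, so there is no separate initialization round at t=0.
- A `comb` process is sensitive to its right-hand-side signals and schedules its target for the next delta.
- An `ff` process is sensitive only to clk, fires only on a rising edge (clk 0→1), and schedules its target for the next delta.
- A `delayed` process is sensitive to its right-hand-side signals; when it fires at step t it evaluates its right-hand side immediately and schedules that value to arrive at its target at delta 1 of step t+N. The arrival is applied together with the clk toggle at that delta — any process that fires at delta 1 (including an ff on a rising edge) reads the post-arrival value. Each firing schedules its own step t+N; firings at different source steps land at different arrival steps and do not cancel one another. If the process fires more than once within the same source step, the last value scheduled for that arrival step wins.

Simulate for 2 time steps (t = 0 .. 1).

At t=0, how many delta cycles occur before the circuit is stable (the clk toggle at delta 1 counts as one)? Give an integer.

4

t=0 Δ0: q=0 x=1 p=0 y=0 clk=0 r=0 u=0 v=0
  Δ1: clk:0→1
  Δ2: v:0→1
  Δ3: y:0→1, u:0→1
  Δ4: p:0→1
  (4Δ to stable)
t=1 Δ0: q=0 x=1 p=1 y=1 clk=1 r=0 u=1 v=1
  Δ1: clk:1→0
  (1Δ to stable)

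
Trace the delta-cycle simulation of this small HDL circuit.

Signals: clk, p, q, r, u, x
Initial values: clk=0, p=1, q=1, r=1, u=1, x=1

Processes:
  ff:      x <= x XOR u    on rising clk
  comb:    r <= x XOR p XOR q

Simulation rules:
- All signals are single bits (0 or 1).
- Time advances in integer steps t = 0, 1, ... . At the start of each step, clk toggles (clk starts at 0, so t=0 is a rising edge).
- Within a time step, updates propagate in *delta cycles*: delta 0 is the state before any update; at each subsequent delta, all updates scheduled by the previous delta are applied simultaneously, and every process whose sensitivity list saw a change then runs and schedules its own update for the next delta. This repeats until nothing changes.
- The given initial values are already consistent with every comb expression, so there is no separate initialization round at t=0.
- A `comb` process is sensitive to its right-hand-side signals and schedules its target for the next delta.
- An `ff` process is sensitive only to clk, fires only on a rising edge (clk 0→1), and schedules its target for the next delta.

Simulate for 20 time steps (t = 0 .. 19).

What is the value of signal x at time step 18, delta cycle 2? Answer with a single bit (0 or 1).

1

t=0 Δ0: q=1 r=1 clk=0 x=1 u=1 p=1
  Δ1: clk:0→1
  Δ2: x:1→0
  Δ3: r:1→0
  (3Δ to stable)
t=1 Δ0: q=1 r=0 clk=1 x=0 u=1 p=1
  Δ1: clk:1→0
  (1Δ to stable)
t=2 Δ0: q=1 r=0 clk=0 x=0 u=1 p=1
  Δ1: clk:0→1
  Δ2: x:0→1
  Δ3: r:0→1
  (3Δ to stable)
t=3 Δ0: q=1 r=1 clk=1 x=1 u=1 p=1
  Δ1: clk:1→0
  (1Δ to stable)
t=4 Δ0: q=1 r=1 clk=0 x=1 u=1 p=1
  Δ1: clk:0→1
  Δ2: x:1→0
  Δ3: r:1→0
  (3Δ to stable)
t=5 Δ0: q=1 r=0 clk=1 x=0 u=1 p=1
  Δ1: clk:1→0
  (1Δ to stable)
t=6 Δ0: q=1 r=0 clk=0 x=0 u=1 p=1
  Δ1: clk:0→1
  Δ2: x:0→1
  Δ3: r:0→1
  (3Δ to stable)
t=7 Δ0: q=1 r=1 clk=1 x=1 u=1 p=1
  Δ1: clk:1→0
  (1Δ to stable)
t=8 Δ0: q=1 r=1 clk=0 x=1 u=1 p=1
  Δ1: clk:0→1
  Δ2: x:1→0
  Δ3: r:1→0
  (3Δ to stable)
t=9 Δ0: q=1 r=0 clk=1 x=0 u=1 p=1
  Δ1: clk:1→0
  (1Δ to stable)
t=10 Δ0: q=1 r=0 clk=0 x=0 u=1 p=1
  Δ1: clk:0→1
  Δ2: x:0→1
  Δ3: r:0→1
  (3Δ to stable)
t=11 Δ0: q=1 r=1 clk=1 x=1 u=1 p=1
  Δ1: clk:1→0
  (1Δ to stable)
t=12 Δ0: q=1 r=1 clk=0 x=1 u=1 p=1
  Δ1: clk:0→1
  Δ2: x:1→0
  Δ3: r:1→0
  (3Δ to stable)
t=13 Δ0: q=1 r=0 clk=1 x=0 u=1 p=1
  Δ1: clk:1→0
  (1Δ to stable)
t=14 Δ0: q=1 r=0 clk=0 x=0 u=1 p=1
  Δ1: clk:0→1
  Δ2: x:0→1
  Δ3: r:0→1
  (3Δ to stable)
t=15 Δ0: q=1 r=1 clk=1 x=1 u=1 p=1
  Δ1: clk:1→0
  (1Δ to stable)
t=16 Δ0: q=1 r=1 clk=0 x=1 u=1 p=1
  Δ1: clk:0→1
  Δ2: x:1→0
  Δ3: r:1→0
  (3Δ to stable)
t=17 Δ0: q=1 r=0 clk=1 x=0 u=1 p=1
  Δ1: clk:1→0
  (1Δ to stable)
t=18 Δ0: q=1 r=0 clk=0 x=0 u=1 p=1
  Δ1: clk:0→1
  Δ2: x:0→1
  Δ3: r:0→1
  (3Δ to stable)
t=19 Δ0: q=1 r=1 clk=1 x=1 u=1 p=1
  Δ1: clk:1→0
  (1Δ to stable)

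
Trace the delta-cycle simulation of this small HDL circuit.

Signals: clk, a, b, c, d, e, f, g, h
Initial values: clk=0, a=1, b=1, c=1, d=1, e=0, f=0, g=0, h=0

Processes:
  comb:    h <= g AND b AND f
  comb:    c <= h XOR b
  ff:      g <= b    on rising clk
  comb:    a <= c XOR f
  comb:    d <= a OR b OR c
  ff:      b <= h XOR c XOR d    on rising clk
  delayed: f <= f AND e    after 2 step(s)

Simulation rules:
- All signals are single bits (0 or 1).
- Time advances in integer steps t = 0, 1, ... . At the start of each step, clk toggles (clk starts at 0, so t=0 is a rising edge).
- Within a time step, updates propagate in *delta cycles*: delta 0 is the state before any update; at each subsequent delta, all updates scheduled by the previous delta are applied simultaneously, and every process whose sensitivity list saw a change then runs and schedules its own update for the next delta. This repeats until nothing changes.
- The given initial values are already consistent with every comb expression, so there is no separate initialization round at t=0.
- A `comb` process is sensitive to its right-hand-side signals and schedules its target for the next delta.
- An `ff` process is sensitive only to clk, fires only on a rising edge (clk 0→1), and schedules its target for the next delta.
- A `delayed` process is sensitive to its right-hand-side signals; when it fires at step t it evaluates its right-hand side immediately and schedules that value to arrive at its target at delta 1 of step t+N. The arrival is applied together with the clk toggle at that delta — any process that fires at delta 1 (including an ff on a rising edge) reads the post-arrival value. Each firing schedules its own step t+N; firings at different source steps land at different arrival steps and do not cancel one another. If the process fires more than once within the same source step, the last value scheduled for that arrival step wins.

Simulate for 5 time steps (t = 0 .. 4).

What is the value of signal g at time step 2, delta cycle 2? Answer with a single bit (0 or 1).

0

t=0 Δ0: d=1 a=1 h=0 f=0 b=1 clk=0 g=0 c=1 e=0
  Δ1: clk:0→1
  Δ2: b:1→0, g:0→1
  Δ3: c:1→0
  Δ4: a:1→0
  Δ5: d:1→0
  (5Δ to stable)
t=1 Δ0: d=0 a=0 h=0 f=0 b=0 clk=1 g=1 c=0 e=0
  Δ1: clk:1→0
  (1Δ to stable)
t=2 Δ0: d=0 a=0 h=0 f=0 b=0 clk=0 g=1 c=0 e=0
  Δ1: clk:0→1
  Δ2: g:1→0
  (2Δ to stable)
t=3 Δ0: d=0 a=0 h=0 f=0 b=0 clk=1 g=0 c=0 e=0
  Δ1: clk:1→0
  (1Δ to stable)
t=4 Δ0: d=0 a=0 h=0 f=0 b=0 clk=0 g=0 c=0 e=0
  Δ1: clk:0→1
  (1Δ to stable)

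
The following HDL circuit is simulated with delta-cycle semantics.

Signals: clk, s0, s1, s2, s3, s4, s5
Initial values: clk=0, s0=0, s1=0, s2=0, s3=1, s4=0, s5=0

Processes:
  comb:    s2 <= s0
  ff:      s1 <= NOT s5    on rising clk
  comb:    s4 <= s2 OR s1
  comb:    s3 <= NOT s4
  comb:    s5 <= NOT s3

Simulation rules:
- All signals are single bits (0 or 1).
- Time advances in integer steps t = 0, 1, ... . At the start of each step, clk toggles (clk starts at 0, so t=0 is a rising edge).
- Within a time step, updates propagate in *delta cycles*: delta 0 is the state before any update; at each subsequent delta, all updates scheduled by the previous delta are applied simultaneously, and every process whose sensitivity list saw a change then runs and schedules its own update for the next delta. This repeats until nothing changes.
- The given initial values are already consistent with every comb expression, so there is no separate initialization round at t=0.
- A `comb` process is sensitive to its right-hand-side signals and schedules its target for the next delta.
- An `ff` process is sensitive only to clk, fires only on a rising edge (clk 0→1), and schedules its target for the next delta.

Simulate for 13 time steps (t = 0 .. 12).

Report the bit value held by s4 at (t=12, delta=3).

[bits: s1,s5,s2,s4,s0,s3,clk]
t=0: Δ0=0000010 Δ1=0000011 Δ2=1000011 Δ3=1001011 Δ4=1001001 Δ5=1101001 | 5Δ
t=1: Δ0=1101001 Δ1=1101000 | 1Δ
t=2: Δ0=1101000 Δ1=1101001 Δ2=0101001 Δ3=0100001 Δ4=0100011 Δ5=0000011 | 5Δ
t=3: Δ0=0000011 Δ1=0000010 | 1Δ
t=4: Δ0=0000010 Δ1=0000011 Δ2=1000011 Δ3=1001011 Δ4=1001001 Δ5=1101001 | 5Δ
t=5: Δ0=1101001 Δ1=1101000 | 1Δ
t=6: Δ0=1101000 Δ1=1101001 Δ2=0101001 Δ3=0100001 Δ4=0100011 Δ5=0000011 | 5Δ
t=7: Δ0=0000011 Δ1=0000010 | 1Δ
t=8: Δ0=0000010 Δ1=0000011 Δ2=1000011 Δ3=1001011 Δ4=1001001 Δ5=1101001 | 5Δ
t=9: Δ0=1101001 Δ1=1101000 | 1Δ
t=10: Δ0=1101000 Δ1=1101001 Δ2=0101001 Δ3=0100001 Δ4=0100011 Δ5=0000011 | 5Δ
t=11: Δ0=0000011 Δ1=0000010 | 1Δ
t=12: Δ0=0000010 Δ1=0000011 Δ2=1000011 Δ3=1001011 Δ4=1001001 Δ5=1101001 | 5Δ

1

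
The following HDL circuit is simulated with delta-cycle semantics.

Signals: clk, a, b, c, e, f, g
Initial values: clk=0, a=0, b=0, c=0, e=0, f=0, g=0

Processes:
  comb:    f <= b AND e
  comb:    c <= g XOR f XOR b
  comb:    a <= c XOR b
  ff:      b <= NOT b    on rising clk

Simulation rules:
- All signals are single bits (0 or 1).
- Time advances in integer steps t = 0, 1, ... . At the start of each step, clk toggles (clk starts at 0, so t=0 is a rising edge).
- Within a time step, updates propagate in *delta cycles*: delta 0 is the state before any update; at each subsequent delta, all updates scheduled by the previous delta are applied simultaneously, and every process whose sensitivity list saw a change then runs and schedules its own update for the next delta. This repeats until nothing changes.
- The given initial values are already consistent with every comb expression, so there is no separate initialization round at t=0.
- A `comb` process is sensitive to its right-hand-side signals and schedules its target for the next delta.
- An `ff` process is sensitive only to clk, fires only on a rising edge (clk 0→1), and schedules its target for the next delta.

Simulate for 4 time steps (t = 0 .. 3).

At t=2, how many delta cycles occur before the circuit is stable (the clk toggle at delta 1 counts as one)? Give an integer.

4

[bits: c,clk,g,b,f,a,e]
t=0: Δ0=0000000 Δ1=0100000 Δ2=0101000 Δ3=1101010 Δ4=1101000 | 4Δ
t=1: Δ0=1101000 Δ1=1001000 | 1Δ
t=2: Δ0=1001000 Δ1=1101000 Δ2=1100000 Δ3=0100010 Δ4=0100000 | 4Δ
t=3: Δ0=0100000 Δ1=0000000 | 1Δ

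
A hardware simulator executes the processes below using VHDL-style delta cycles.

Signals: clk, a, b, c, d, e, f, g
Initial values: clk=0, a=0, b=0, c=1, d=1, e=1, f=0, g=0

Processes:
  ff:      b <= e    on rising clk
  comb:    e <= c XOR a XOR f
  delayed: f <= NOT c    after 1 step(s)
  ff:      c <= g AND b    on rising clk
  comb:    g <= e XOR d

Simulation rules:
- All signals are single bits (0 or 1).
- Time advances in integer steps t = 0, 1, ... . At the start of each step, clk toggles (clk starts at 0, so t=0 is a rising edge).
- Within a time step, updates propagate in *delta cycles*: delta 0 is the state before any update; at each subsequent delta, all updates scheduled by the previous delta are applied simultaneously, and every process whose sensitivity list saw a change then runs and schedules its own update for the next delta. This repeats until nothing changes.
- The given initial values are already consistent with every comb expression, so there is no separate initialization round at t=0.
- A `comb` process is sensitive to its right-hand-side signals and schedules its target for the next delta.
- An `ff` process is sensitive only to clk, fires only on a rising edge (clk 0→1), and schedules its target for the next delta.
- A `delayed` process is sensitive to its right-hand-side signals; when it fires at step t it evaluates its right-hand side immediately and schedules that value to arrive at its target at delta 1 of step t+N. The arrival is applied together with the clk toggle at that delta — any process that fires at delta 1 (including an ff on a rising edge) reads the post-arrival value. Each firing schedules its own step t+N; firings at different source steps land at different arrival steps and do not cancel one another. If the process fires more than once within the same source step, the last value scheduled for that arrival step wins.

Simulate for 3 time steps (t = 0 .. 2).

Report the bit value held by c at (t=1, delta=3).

t0.Δ0 d=1 b=0 c=1 a=0 g=0 clk=0 e=1 f=0
t0.Δ1 d=1 b=0 c=1 a=0 g=0 clk=1 e=1 f=0
t0.Δ2 d=1 b=1 c=0 a=0 g=0 clk=1 e=1 f=0
t0.Δ3 d=1 b=1 c=0 a=0 g=0 clk=1 e=0 f=0
t0.Δ4 d=1 b=1 c=0 a=0 g=1 clk=1 e=0 f=0
t1.Δ0 d=1 b=1 c=0 a=0 g=1 clk=1 e=0 f=0
t1.Δ1 d=1 b=1 c=0 a=0 g=1 clk=0 e=0 f=1
t1.Δ2 d=1 b=1 c=0 a=0 g=1 clk=0 e=1 f=1
t1.Δ3 d=1 b=1 c=0 a=0 g=0 clk=0 e=1 f=1
t2.Δ0 d=1 b=1 c=0 a=0 g=0 clk=0 e=1 f=1
t2.Δ1 d=1 b=1 c=0 a=0 g=0 clk=1 e=1 f=1

0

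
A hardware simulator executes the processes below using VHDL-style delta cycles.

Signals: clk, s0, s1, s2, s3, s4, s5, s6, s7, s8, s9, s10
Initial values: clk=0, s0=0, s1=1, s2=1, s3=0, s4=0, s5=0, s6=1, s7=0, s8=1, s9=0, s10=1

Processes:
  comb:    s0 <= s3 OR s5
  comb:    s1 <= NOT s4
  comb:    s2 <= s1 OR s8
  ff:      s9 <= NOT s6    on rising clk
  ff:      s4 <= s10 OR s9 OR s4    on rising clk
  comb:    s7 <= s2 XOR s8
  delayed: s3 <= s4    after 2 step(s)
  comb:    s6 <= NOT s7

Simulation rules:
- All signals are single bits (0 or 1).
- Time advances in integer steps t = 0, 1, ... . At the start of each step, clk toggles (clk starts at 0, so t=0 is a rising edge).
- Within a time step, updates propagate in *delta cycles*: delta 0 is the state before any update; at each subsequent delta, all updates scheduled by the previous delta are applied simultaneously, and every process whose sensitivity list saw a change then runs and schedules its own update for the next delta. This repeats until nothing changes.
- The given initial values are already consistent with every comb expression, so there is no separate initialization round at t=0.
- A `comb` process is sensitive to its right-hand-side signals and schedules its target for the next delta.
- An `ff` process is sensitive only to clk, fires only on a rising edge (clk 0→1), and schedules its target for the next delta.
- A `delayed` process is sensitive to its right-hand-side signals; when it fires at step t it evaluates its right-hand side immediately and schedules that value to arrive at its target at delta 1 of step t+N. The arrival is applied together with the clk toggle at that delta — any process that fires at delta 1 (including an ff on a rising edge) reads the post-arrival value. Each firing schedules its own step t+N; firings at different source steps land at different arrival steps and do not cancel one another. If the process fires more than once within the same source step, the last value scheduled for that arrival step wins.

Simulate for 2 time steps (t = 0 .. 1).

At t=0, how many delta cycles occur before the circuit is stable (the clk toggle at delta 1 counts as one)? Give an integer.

t0.Δ0 s4=0 s5=0 s3=0 s6=1 clk=0 s2=1 s7=0 s9=0 s8=1 s0=0 s1=1 s10=1
t0.Δ1 s4=0 s5=0 s3=0 s6=1 clk=1 s2=1 s7=0 s9=0 s8=1 s0=0 s1=1 s10=1
t0.Δ2 s4=1 s5=0 s3=0 s6=1 clk=1 s2=1 s7=0 s9=0 s8=1 s0=0 s1=1 s10=1
t0.Δ3 s4=1 s5=0 s3=0 s6=1 clk=1 s2=1 s7=0 s9=0 s8=1 s0=0 s1=0 s10=1
t1.Δ0 s4=1 s5=0 s3=0 s6=1 clk=1 s2=1 s7=0 s9=0 s8=1 s0=0 s1=0 s10=1
t1.Δ1 s4=1 s5=0 s3=0 s6=1 clk=0 s2=1 s7=0 s9=0 s8=1 s0=0 s1=0 s10=1

3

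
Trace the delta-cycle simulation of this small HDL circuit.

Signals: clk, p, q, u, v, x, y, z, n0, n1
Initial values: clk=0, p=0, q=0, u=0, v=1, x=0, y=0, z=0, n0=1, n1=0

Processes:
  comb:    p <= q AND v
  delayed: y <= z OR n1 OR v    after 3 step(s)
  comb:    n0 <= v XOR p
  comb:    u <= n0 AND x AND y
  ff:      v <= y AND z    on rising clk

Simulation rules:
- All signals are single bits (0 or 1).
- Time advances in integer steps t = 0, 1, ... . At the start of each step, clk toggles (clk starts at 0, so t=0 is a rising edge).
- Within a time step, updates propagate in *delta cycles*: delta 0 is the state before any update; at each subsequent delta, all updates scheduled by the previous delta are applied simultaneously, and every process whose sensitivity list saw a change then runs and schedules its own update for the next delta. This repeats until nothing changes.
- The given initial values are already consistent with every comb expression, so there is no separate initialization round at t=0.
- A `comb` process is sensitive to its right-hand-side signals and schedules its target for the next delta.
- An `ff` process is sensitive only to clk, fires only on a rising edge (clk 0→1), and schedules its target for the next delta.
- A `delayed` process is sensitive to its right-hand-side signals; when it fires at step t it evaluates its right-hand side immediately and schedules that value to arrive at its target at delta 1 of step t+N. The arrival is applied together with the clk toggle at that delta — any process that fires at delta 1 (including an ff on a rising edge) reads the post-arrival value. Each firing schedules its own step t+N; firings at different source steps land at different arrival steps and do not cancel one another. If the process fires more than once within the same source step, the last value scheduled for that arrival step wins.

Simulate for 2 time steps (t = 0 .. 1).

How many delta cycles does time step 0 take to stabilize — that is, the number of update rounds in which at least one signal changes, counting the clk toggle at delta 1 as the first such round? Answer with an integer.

t=0 Δ0: p=0 n1=0 n0=1 y=0 clk=0 x=0 v=1 q=0 z=0 u=0
  Δ1: clk:0→1
  Δ2: v:1→0
  Δ3: n0:1→0
  (3Δ to stable)
t=1 Δ0: p=0 n1=0 n0=0 y=0 clk=1 x=0 v=0 q=0 z=0 u=0
  Δ1: clk:1→0
  (1Δ to stable)

3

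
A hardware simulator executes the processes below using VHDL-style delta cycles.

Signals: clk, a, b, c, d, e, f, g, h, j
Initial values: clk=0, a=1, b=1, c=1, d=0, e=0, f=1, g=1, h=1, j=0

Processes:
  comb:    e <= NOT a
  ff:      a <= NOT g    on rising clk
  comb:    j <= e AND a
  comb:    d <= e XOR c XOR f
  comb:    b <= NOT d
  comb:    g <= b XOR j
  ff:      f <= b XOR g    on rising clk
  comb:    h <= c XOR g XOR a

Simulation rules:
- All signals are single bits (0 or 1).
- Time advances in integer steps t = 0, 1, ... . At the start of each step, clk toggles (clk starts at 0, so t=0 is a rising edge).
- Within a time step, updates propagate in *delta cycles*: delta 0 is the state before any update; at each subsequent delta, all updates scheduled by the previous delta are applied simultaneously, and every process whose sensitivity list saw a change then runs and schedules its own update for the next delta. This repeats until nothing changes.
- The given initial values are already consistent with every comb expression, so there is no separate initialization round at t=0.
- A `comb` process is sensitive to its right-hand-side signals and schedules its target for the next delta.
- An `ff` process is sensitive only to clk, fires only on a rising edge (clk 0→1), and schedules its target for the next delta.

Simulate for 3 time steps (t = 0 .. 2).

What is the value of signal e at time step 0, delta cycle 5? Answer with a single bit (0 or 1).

t=0 Δ0: clk=0 a=1 c=1 h=1 j=0 f=1 e=0 g=1 d=0 b=1
  Δ1: clk:0→1
  Δ2: a:1→0, f:1→0
  Δ3: h:1→0, e:0→1, d:0→1
  Δ4: d:1→0, b:1→0
  Δ5: g:1→0, b:0→1
  Δ6: h:0→1, g:0→1
  Δ7: h:1→0
  (7Δ to stable)
t=1 Δ0: clk=1 a=0 c=1 h=0 j=0 f=0 e=1 g=1 d=0 b=1
  Δ1: clk:1→0
  (1Δ to stable)
t=2 Δ0: clk=0 a=0 c=1 h=0 j=0 f=0 e=1 g=1 d=0 b=1
  Δ1: clk:0→1
  (1Δ to stable)

1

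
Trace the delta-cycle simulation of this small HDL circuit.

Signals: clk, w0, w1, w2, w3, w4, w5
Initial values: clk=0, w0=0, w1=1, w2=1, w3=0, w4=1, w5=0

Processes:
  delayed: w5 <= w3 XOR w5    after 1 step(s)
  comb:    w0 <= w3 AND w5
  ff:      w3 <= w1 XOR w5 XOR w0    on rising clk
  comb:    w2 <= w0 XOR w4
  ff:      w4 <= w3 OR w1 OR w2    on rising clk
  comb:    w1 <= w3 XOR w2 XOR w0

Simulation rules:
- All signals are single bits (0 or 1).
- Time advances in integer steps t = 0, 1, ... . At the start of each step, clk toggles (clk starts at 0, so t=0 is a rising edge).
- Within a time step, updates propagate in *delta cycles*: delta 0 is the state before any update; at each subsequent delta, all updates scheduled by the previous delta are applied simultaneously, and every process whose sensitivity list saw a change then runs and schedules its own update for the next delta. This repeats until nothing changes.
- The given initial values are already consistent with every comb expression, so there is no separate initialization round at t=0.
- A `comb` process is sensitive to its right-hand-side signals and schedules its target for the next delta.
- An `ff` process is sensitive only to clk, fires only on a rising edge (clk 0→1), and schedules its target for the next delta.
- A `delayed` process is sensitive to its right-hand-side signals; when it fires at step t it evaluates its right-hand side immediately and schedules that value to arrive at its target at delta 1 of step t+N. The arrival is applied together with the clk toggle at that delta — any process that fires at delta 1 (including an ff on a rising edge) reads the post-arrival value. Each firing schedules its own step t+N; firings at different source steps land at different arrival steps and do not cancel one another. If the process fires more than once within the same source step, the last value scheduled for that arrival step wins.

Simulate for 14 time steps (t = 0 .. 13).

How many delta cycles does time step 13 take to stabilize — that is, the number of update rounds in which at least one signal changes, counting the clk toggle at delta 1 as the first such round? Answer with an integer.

4

[bits: clk,w3,w2,w5,w1,w4,w0]
t=0: Δ0=0010110 Δ1=1010110 Δ2=1110110 Δ3=1110010 | 3Δ
t=1: Δ0=1110010 Δ1=0111010 Δ2=0111011 Δ3=0101111 Δ4=0101011 | 4Δ
t=2: Δ0=0101011 Δ1=1100011 Δ2=1100010 Δ3=1110110 Δ4=1110010 | 4Δ
t=3: Δ0=1110010 Δ1=0111010 Δ2=0111011 Δ3=0101111 Δ4=0101011 | 4Δ
t=4: Δ0=0101011 Δ1=1100011 Δ2=1100010 Δ3=1110110 Δ4=1110010 | 4Δ
t=5: Δ0=1110010 Δ1=0111010 Δ2=0111011 Δ3=0101111 Δ4=0101011 | 4Δ
t=6: Δ0=0101011 Δ1=1100011 Δ2=1100010 Δ3=1110110 Δ4=1110010 | 4Δ
t=7: Δ0=1110010 Δ1=0111010 Δ2=0111011 Δ3=0101111 Δ4=0101011 | 4Δ
t=8: Δ0=0101011 Δ1=1100011 Δ2=1100010 Δ3=1110110 Δ4=1110010 | 4Δ
t=9: Δ0=1110010 Δ1=0111010 Δ2=0111011 Δ3=0101111 Δ4=0101011 | 4Δ
t=10: Δ0=0101011 Δ1=1100011 Δ2=1100010 Δ3=1110110 Δ4=1110010 | 4Δ
t=11: Δ0=1110010 Δ1=0111010 Δ2=0111011 Δ3=0101111 Δ4=0101011 | 4Δ
t=12: Δ0=0101011 Δ1=1100011 Δ2=1100010 Δ3=1110110 Δ4=1110010 | 4Δ
t=13: Δ0=1110010 Δ1=0111010 Δ2=0111011 Δ3=0101111 Δ4=0101011 | 4Δ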